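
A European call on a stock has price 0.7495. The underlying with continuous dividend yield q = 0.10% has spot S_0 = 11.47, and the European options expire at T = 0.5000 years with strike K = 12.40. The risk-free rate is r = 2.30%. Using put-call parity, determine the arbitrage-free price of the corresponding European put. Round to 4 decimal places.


Answer: Put price = 1.5435

Derivation:
Put-call parity: C - P = S_0 * exp(-qT) - K * exp(-rT).
S_0 * exp(-qT) = 11.4700 * 0.99950012 = 11.46426643
K * exp(-rT) = 12.4000 * 0.98856587 = 12.25821682
P = C - S*exp(-qT) + K*exp(-rT)
P = 0.7495 - 11.46426643 + 12.25821682 = 1.5435


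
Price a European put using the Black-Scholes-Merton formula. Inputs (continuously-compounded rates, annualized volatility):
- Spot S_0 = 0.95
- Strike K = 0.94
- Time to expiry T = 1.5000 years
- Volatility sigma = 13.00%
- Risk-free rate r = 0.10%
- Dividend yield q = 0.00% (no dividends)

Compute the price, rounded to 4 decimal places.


d1 = (ln(S/K) + (r - q + 0.5*sigma^2) * T) / (sigma * sqrt(T)) = 0.15549304
d2 = d1 - sigma * sqrt(T) = -0.00372379
exp(-rT) = 0.99850112; exp(-qT) = 1.00000000
P = K * exp(-rT) * N(-d2) - S_0 * exp(-qT) * N(-d1)
N(-d1) = 0.43821632; N(-d2) = 0.50148558
P = 0.9400 * 0.99850112 * 0.50148558 - 0.9500 * 1.00000000 * 0.43821632 = 0.0544

Answer: Price = 0.0544


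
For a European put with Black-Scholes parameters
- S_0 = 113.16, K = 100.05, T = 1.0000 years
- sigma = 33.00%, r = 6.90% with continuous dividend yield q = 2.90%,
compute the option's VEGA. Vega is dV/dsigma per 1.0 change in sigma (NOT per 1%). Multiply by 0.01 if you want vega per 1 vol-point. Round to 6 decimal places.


Answer: Vega = 35.286435

Derivation:
d1 = 0.6593414709; d2 = 0.3293414709
phi(d1) = 0.3210032213; exp(-qT) = 0.9714164645; exp(-rT) = 0.9333266801
Vega = S * exp(-qT) * phi(d1) * sqrt(T) = 113.1600 * 0.9714164645 * 0.3210032213 * 1.0000000000 = 35.286435


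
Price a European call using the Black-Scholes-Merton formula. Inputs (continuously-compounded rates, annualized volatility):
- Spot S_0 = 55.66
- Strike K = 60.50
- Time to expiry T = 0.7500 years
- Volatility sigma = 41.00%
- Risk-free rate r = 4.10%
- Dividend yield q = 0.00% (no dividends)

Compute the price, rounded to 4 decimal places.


Answer: Price = 6.6385

Derivation:
d1 = (ln(S/K) + (r - q + 0.5*sigma^2) * T) / (sigma * sqrt(T)) = 0.02930656
d2 = d1 - sigma * sqrt(T) = -0.32576386
exp(-rT) = 0.96971797; exp(-qT) = 1.00000000
C = S_0 * exp(-qT) * N(d1) - K * exp(-rT) * N(d2)
N(d1) = 0.51168995; N(d2) = 0.37230151
C = 55.6600 * 1.00000000 * 0.51168995 - 60.5000 * 0.96971797 * 0.37230151 = 6.6385


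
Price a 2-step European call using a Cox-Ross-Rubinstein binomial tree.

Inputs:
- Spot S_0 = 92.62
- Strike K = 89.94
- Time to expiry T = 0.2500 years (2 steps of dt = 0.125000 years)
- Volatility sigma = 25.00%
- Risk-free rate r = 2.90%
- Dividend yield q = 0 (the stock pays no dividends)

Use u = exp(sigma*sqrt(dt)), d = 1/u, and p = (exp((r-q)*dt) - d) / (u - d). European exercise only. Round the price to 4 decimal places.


Answer: Price = V(0,0) = 6.4085

Derivation:
dt = T/N = 0.125000
u = exp(sigma*sqrt(dt)) = 1.092412; d = 1/u = 0.915405
p = (exp((r-q)*dt) - d) / (u - d) = 0.498434
Discount per step: exp(-r*dt) = 0.996382
Stock lattice S(k, i) with i counting down-moves:
  k=0: S(0,0) = 92.6200
  k=1: S(1,0) = 101.1792; S(1,1) = 84.7848
  k=2: S(2,0) = 110.5294; S(2,1) = 92.6200; S(2,2) = 77.6125
Terminal payoffs V(N, i) = max(S_T - K, 0):
  V(2,0) = 20.589427; V(2,1) = 2.680000; V(2,2) = 0.000000
Backward induction: V(k, i) = exp(-r*dt) * [p * V(k+1, i) + (1-p) * V(k+1, i+1)].
  V(1,0) = exp(-r*dt) * [p*20.589427 + (1-p)*2.680000] = 11.564667
  V(1,1) = exp(-r*dt) * [p*2.680000 + (1-p)*0.000000] = 1.330969
  V(0,0) = exp(-r*dt) * [p*11.564667 + (1-p)*1.330969] = 6.408518


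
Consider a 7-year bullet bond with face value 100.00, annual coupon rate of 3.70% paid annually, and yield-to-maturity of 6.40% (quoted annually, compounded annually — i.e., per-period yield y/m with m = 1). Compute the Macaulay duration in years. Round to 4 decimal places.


Answer: Macaulay duration = 6.2233 years

Derivation:
Coupon per period c = face * coupon_rate / m = 3.700000
Periods per year m = 1; per-period yield y/m = 0.064000
Number of cashflows N = 7
Cashflows (t years, CF_t, discount factor 1/(1+y/m)^(m*t), PV):
  t = 1.0000: CF_t = 3.700000, DF = 0.939850, PV = 3.477444
  t = 2.0000: CF_t = 3.700000, DF = 0.883317, PV = 3.268274
  t = 3.0000: CF_t = 3.700000, DF = 0.830185, PV = 3.071686
  t = 4.0000: CF_t = 3.700000, DF = 0.780249, PV = 2.886923
  t = 5.0000: CF_t = 3.700000, DF = 0.733317, PV = 2.713274
  t = 6.0000: CF_t = 3.700000, DF = 0.689208, PV = 2.550069
  t = 7.0000: CF_t = 103.700000, DF = 0.647752, PV = 67.171858
Price P = sum_t PV_t = 85.139528
Macaulay numerator sum_t t * PV_t:
  t * PV_t at t = 1.0000: 3.477444
  t * PV_t at t = 2.0000: 6.536548
  t * PV_t at t = 3.0000: 9.215058
  t * PV_t at t = 4.0000: 11.547692
  t * PV_t at t = 5.0000: 13.566368
  t * PV_t at t = 6.0000: 15.300415
  t * PV_t at t = 7.0000: 470.203005
Macaulay duration D = (sum_t t * PV_t) / P = 529.846531 / 85.139528 = 6.223273


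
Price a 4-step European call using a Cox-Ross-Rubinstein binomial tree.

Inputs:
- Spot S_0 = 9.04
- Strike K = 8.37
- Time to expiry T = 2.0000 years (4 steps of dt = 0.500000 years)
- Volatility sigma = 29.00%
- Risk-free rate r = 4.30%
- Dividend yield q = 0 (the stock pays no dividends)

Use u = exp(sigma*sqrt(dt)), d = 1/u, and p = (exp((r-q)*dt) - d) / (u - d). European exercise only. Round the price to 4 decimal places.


Answer: Price = V(0,0) = 2.1490

Derivation:
dt = T/N = 0.500000
u = exp(sigma*sqrt(dt)) = 1.227600; d = 1/u = 0.814598
p = (exp((r-q)*dt) - d) / (u - d) = 0.501535
Discount per step: exp(-r*dt) = 0.978729
Stock lattice S(k, i) with i counting down-moves:
  k=0: S(0,0) = 9.0400
  k=1: S(1,0) = 11.0975; S(1,1) = 7.3640
  k=2: S(2,0) = 13.6233; S(2,1) = 9.0400; S(2,2) = 5.9987
  k=3: S(3,0) = 16.7240; S(3,1) = 11.0975; S(3,2) = 7.3640; S(3,3) = 4.8865
  k=4: S(4,0) = 20.5303; S(4,1) = 13.6233; S(4,2) = 9.0400; S(4,3) = 5.9987; S(4,4) = 3.9805
Terminal payoffs V(N, i) = max(S_T - K, 0):
  V(4,0) = 12.160325; V(4,1) = 5.253294; V(4,2) = 0.670000; V(4,3) = 0.000000; V(4,4) = 0.000000
Backward induction: V(k, i) = exp(-r*dt) * [p * V(k+1, i) + (1-p) * V(k+1, i+1)].
  V(3,0) = exp(-r*dt) * [p*12.160325 + (1-p)*5.253294] = 8.531988
  V(3,1) = exp(-r*dt) * [p*5.253294 + (1-p)*0.670000] = 2.905537
  V(3,2) = exp(-r*dt) * [p*0.670000 + (1-p)*0.000000] = 0.328881
  V(3,3) = exp(-r*dt) * [p*0.000000 + (1-p)*0.000000] = 0.000000
  V(2,0) = exp(-r*dt) * [p*8.531988 + (1-p)*2.905537] = 5.605575
  V(2,1) = exp(-r*dt) * [p*2.905537 + (1-p)*0.328881] = 1.586682
  V(2,2) = exp(-r*dt) * [p*0.328881 + (1-p)*0.000000] = 0.161437
  V(1,0) = exp(-r*dt) * [p*5.605575 + (1-p)*1.586682] = 3.525675
  V(1,1) = exp(-r*dt) * [p*1.586682 + (1-p)*0.161437] = 0.857609
  V(0,0) = exp(-r*dt) * [p*3.525675 + (1-p)*0.857609] = 2.149034


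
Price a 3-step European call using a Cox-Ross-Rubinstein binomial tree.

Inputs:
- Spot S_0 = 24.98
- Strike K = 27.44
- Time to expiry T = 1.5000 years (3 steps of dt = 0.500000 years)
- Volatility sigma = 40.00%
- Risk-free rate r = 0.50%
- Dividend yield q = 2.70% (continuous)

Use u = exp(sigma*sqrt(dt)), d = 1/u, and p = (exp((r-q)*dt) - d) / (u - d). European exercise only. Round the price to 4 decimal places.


Answer: Price = V(0,0) = 3.8141

Derivation:
dt = T/N = 0.500000
u = exp(sigma*sqrt(dt)) = 1.326896; d = 1/u = 0.753638
p = (exp((r-q)*dt) - d) / (u - d) = 0.410674
Discount per step: exp(-r*dt) = 0.997503
Stock lattice S(k, i) with i counting down-moves:
  k=0: S(0,0) = 24.9800
  k=1: S(1,0) = 33.1459; S(1,1) = 18.8259
  k=2: S(2,0) = 43.9811; S(2,1) = 24.9800; S(2,2) = 14.1879
  k=3: S(3,0) = 58.3584; S(3,1) = 33.1459; S(3,2) = 18.8259; S(3,3) = 10.6926
Terminal payoffs V(N, i) = max(S_T - K, 0):
  V(3,0) = 30.918420; V(3,1) = 5.705873; V(3,2) = 0.000000; V(3,3) = 0.000000
Backward induction: V(k, i) = exp(-r*dt) * [p * V(k+1, i) + (1-p) * V(k+1, i+1)].
  V(2,0) = exp(-r*dt) * [p*30.918420 + (1-p)*5.705873] = 16.019900
  V(2,1) = exp(-r*dt) * [p*5.705873 + (1-p)*0.000000] = 2.337400
  V(2,2) = exp(-r*dt) * [p*0.000000 + (1-p)*0.000000] = 0.000000
  V(1,0) = exp(-r*dt) * [p*16.019900 + (1-p)*2.337400] = 7.936575
  V(1,1) = exp(-r*dt) * [p*2.337400 + (1-p)*0.000000] = 0.957512
  V(0,0) = exp(-r*dt) * [p*7.936575 + (1-p)*0.957512] = 3.814082


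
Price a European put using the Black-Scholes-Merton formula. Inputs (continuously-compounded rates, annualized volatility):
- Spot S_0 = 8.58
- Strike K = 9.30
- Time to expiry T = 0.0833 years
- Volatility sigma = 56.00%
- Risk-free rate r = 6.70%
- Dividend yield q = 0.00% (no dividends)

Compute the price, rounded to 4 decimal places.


Answer: Price = 0.9688

Derivation:
d1 = (ln(S/K) + (r - q + 0.5*sigma^2) * T) / (sigma * sqrt(T)) = -0.38321833
d2 = d1 - sigma * sqrt(T) = -0.54484407
exp(-rT) = 0.99443445; exp(-qT) = 1.00000000
P = K * exp(-rT) * N(-d2) - S_0 * exp(-qT) * N(-d1)
N(-d1) = 0.64922106; N(-d2) = 0.70706962
P = 9.3000 * 0.99443445 * 0.70706962 - 8.5800 * 1.00000000 * 0.64922106 = 0.9688


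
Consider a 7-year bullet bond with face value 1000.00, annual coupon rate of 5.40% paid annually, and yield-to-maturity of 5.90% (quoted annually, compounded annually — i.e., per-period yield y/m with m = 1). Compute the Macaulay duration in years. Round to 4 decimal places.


Coupon per period c = face * coupon_rate / m = 54.000000
Periods per year m = 1; per-period yield y/m = 0.059000
Number of cashflows N = 7
Cashflows (t years, CF_t, discount factor 1/(1+y/m)^(m*t), PV):
  t = 1.0000: CF_t = 54.000000, DF = 0.944287, PV = 50.991501
  t = 2.0000: CF_t = 54.000000, DF = 0.891678, PV = 48.150615
  t = 3.0000: CF_t = 54.000000, DF = 0.842000, PV = 45.468003
  t = 4.0000: CF_t = 54.000000, DF = 0.795090, PV = 42.934847
  t = 5.0000: CF_t = 54.000000, DF = 0.750793, PV = 40.542821
  t = 6.0000: CF_t = 54.000000, DF = 0.708964, PV = 38.284061
  t = 7.0000: CF_t = 1054.000000, DF = 0.669466, PV = 705.616764
Price P = sum_t PV_t = 971.988612
Macaulay numerator sum_t t * PV_t:
  t * PV_t at t = 1.0000: 50.991501
  t * PV_t at t = 2.0000: 96.301230
  t * PV_t at t = 3.0000: 136.404009
  t * PV_t at t = 4.0000: 171.739388
  t * PV_t at t = 5.0000: 202.714103
  t * PV_t at t = 6.0000: 229.704366
  t * PV_t at t = 7.0000: 4939.317347
Macaulay duration D = (sum_t t * PV_t) / P = 5827.171944 / 971.988612 = 5.995103

Answer: Macaulay duration = 5.9951 years


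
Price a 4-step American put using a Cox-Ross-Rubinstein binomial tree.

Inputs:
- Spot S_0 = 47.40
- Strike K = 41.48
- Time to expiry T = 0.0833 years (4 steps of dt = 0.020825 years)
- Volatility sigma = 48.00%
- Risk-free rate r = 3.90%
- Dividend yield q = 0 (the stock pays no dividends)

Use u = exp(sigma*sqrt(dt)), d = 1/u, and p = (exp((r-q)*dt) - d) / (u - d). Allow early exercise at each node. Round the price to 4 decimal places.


Answer: Price = V(0,0) = 0.4383

Derivation:
dt = T/N = 0.020825
u = exp(sigma*sqrt(dt)) = 1.071724; d = 1/u = 0.933076
p = (exp((r-q)*dt) - d) / (u - d) = 0.488550
Discount per step: exp(-r*dt) = 0.999188
Stock lattice S(k, i) with i counting down-moves:
  k=0: S(0,0) = 47.4000
  k=1: S(1,0) = 50.7997; S(1,1) = 44.2278
  k=2: S(2,0) = 54.4432; S(2,1) = 47.4000; S(2,2) = 41.2679
  k=3: S(3,0) = 58.3481; S(3,1) = 50.7997; S(3,2) = 44.2278; S(3,3) = 38.5061
  k=4: S(4,0) = 62.5330; S(4,1) = 54.4432; S(4,2) = 47.4000; S(4,3) = 41.2679; S(4,4) = 35.9292
Terminal payoffs V(N, i) = max(K - S_T, 0):
  V(4,0) = 0.000000; V(4,1) = 0.000000; V(4,2) = 0.000000; V(4,3) = 0.212062; V(4,4) = 5.550829
Backward induction: V(k, i) = exp(-r*dt) * [p * V(k+1, i) + (1-p) * V(k+1, i+1)]; then take max(V_cont, immediate exercise) for American.
  V(3,0) = exp(-r*dt) * [p*0.000000 + (1-p)*0.000000] = 0.000000; exercise = 0.000000; V(3,0) = max -> 0.000000
  V(3,1) = exp(-r*dt) * [p*0.000000 + (1-p)*0.000000] = 0.000000; exercise = 0.000000; V(3,1) = max -> 0.000000
  V(3,2) = exp(-r*dt) * [p*0.000000 + (1-p)*0.212062] = 0.108371; exercise = 0.000000; V(3,2) = max -> 0.108371
  V(3,3) = exp(-r*dt) * [p*0.212062 + (1-p)*5.550829] = 2.940185; exercise = 2.973860; V(3,3) = max -> 2.973860
  V(2,0) = exp(-r*dt) * [p*0.000000 + (1-p)*0.000000] = 0.000000; exercise = 0.000000; V(2,0) = max -> 0.000000
  V(2,1) = exp(-r*dt) * [p*0.000000 + (1-p)*0.108371] = 0.055381; exercise = 0.000000; V(2,1) = max -> 0.055381
  V(2,2) = exp(-r*dt) * [p*0.108371 + (1-p)*2.973860] = 1.572647; exercise = 0.212062; V(2,2) = max -> 1.572647
  V(1,0) = exp(-r*dt) * [p*0.000000 + (1-p)*0.055381] = 0.028302; exercise = 0.000000; V(1,0) = max -> 0.028302
  V(1,1) = exp(-r*dt) * [p*0.055381 + (1-p)*1.572647] = 0.830712; exercise = 0.000000; V(1,1) = max -> 0.830712
  V(0,0) = exp(-r*dt) * [p*0.028302 + (1-p)*0.830712] = 0.438338; exercise = 0.000000; V(0,0) = max -> 0.438338


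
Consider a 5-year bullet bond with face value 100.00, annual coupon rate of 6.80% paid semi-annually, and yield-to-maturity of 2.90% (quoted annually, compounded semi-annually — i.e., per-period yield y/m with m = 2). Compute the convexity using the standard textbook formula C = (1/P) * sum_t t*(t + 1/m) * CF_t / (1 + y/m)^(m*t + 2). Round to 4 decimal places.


Answer: Convexity = 22.3575

Derivation:
Coupon per period c = face * coupon_rate / m = 3.400000
Periods per year m = 2; per-period yield y/m = 0.014500
Number of cashflows N = 10
Cashflows (t years, CF_t, discount factor 1/(1+y/m)^(m*t), PV):
  t = 0.5000: CF_t = 3.400000, DF = 0.985707, PV = 3.351405
  t = 1.0000: CF_t = 3.400000, DF = 0.971619, PV = 3.303504
  t = 1.5000: CF_t = 3.400000, DF = 0.957732, PV = 3.256288
  t = 2.0000: CF_t = 3.400000, DF = 0.944043, PV = 3.209746
  t = 2.5000: CF_t = 3.400000, DF = 0.930550, PV = 3.163870
  t = 3.0000: CF_t = 3.400000, DF = 0.917250, PV = 3.118650
  t = 3.5000: CF_t = 3.400000, DF = 0.904140, PV = 3.074076
  t = 4.0000: CF_t = 3.400000, DF = 0.891217, PV = 3.030139
  t = 4.5000: CF_t = 3.400000, DF = 0.878479, PV = 2.986830
  t = 5.0000: CF_t = 103.400000, DF = 0.865923, PV = 89.536482
Price P = sum_t PV_t = 118.030988
Convexity numerator sum_t t*(t + 1/m) * CF_t / (1+y/m)^(m*t + 2):
  t = 0.5000: term = 1.628144
  t = 1.0000: term = 4.814620
  t = 1.5000: term = 9.491611
  t = 2.0000: term = 15.593249
  t = 2.5000: term = 23.055568
  t = 3.0000: term = 31.816456
  t = 3.5000: term = 41.815615
  t = 4.0000: term = 52.994513
  t = 4.5000: term = 65.296345
  t = 5.0000: term = 2392.371478
Convexity = (1/P) * sum = 2638.877599 / 118.030988 = 22.357498


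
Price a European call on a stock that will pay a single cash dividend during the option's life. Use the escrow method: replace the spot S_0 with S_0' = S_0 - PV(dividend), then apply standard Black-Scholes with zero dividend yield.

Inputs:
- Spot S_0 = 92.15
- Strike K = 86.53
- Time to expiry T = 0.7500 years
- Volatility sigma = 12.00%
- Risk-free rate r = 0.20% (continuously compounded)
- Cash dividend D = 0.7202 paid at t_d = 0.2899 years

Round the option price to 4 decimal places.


PV(D) = D * exp(-r * t_d) = 0.7202 * 0.99942037 = 0.71978255
S_0' = S_0 - PV(D) = 92.1500 - 0.71978255 = 91.43021745
d1 = (ln(S_0'/K) + (r + sigma^2/2)*T) / (sigma*sqrt(T)) = 0.59644955
d2 = d1 - sigma*sqrt(T) = 0.49252651
exp(-rT) = 0.99850112
N(d1) = 0.72456253; N(d2) = 0.68882641
C = S_0' * N(d1) - K * exp(-rT) * N(d2) = 91.43021745 * 0.72456253 - 86.5300 * 0.99850112 * 0.68882641 = 6.7321

Answer: Price = 6.7321


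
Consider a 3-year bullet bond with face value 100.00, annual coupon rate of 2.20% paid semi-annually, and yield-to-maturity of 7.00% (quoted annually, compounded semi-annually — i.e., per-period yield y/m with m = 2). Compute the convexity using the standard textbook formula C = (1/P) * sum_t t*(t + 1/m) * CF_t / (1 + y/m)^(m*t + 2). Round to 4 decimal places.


Answer: Convexity = 9.4234

Derivation:
Coupon per period c = face * coupon_rate / m = 1.100000
Periods per year m = 2; per-period yield y/m = 0.035000
Number of cashflows N = 6
Cashflows (t years, CF_t, discount factor 1/(1+y/m)^(m*t), PV):
  t = 0.5000: CF_t = 1.100000, DF = 0.966184, PV = 1.062802
  t = 1.0000: CF_t = 1.100000, DF = 0.933511, PV = 1.026862
  t = 1.5000: CF_t = 1.100000, DF = 0.901943, PV = 0.992137
  t = 2.0000: CF_t = 1.100000, DF = 0.871442, PV = 0.958586
  t = 2.5000: CF_t = 1.100000, DF = 0.841973, PV = 0.926170
  t = 3.0000: CF_t = 101.100000, DF = 0.813501, PV = 82.244915
Price P = sum_t PV_t = 87.211473
Convexity numerator sum_t t*(t + 1/m) * CF_t / (1+y/m)^(m*t + 2):
  t = 0.5000: term = 0.496068
  t = 1.0000: term = 1.437880
  t = 1.5000: term = 2.778511
  t = 2.0000: term = 4.474254
  t = 2.5000: term = 6.484425
  t = 3.0000: term = 806.153338
Convexity = (1/P) * sum = 821.824476 / 87.211473 = 9.423353


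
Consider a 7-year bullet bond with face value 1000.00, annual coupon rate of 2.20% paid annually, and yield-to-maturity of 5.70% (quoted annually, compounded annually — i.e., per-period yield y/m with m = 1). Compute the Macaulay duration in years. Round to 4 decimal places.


Answer: Macaulay duration = 6.5018 years

Derivation:
Coupon per period c = face * coupon_rate / m = 22.000000
Periods per year m = 1; per-period yield y/m = 0.057000
Number of cashflows N = 7
Cashflows (t years, CF_t, discount factor 1/(1+y/m)^(m*t), PV):
  t = 1.0000: CF_t = 22.000000, DF = 0.946074, PV = 20.813623
  t = 2.0000: CF_t = 22.000000, DF = 0.895056, PV = 19.691224
  t = 3.0000: CF_t = 22.000000, DF = 0.846789, PV = 18.629351
  t = 4.0000: CF_t = 22.000000, DF = 0.801125, PV = 17.624741
  t = 5.0000: CF_t = 22.000000, DF = 0.757923, PV = 16.674305
  t = 6.0000: CF_t = 22.000000, DF = 0.717051, PV = 15.775123
  t = 7.0000: CF_t = 1022.000000, DF = 0.678383, PV = 693.307638
Price P = sum_t PV_t = 802.516004
Macaulay numerator sum_t t * PV_t:
  t * PV_t at t = 1.0000: 20.813623
  t * PV_t at t = 2.0000: 39.382447
  t * PV_t at t = 3.0000: 55.888052
  t * PV_t at t = 4.0000: 70.498962
  t * PV_t at t = 5.0000: 83.371526
  t * PV_t at t = 6.0000: 94.650739
  t * PV_t at t = 7.0000: 4853.153465
Macaulay duration D = (sum_t t * PV_t) / P = 5217.758814 / 802.516004 = 6.501750


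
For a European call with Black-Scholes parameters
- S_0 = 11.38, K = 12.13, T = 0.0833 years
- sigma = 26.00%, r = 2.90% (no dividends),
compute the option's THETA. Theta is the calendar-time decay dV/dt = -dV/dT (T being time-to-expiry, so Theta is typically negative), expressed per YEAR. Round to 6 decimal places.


Answer: Theta = -1.576384

Derivation:
d1 = -0.7808188482; d2 = -0.8558593706
phi(d1) = 0.2941170181; exp(-qT) = 1.0000000000; exp(-rT) = 0.9975872155
Theta = -S*exp(-qT)*phi(d1)*sigma/(2*sqrt(T)) - r*K*exp(-rT)*N(d2) + q*S*exp(-qT)*N(d1)
N(d1) = 0.2174545234; N(d2) = 0.1960377853; sqrt(T) = 0.2886173938
Term 1 = -11.3800 * 1.0000000000 * 0.2941170181 * 0.2600 / (2 * 0.2886173938) = -1.5075900688
Term 2 = -0.0290 * 12.1300 * 0.9975872155 * 0.1960377853 = -0.0687938256
Term 3 = 0 (no dividend yield, q = 0)
Theta = -1.5075900688 + (-0.0687938256) + (0.0000000000) = -1.576384


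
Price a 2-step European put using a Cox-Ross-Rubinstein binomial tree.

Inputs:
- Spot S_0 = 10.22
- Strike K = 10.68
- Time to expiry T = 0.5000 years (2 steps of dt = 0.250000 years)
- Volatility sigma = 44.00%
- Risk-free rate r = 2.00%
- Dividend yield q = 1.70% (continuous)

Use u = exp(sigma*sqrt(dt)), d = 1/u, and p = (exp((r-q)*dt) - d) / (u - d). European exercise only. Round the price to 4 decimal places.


Answer: Price = V(0,0) = 1.4663

Derivation:
dt = T/N = 0.250000
u = exp(sigma*sqrt(dt)) = 1.246077; d = 1/u = 0.802519
p = (exp((r-q)*dt) - d) / (u - d) = 0.446912
Discount per step: exp(-r*dt) = 0.995012
Stock lattice S(k, i) with i counting down-moves:
  k=0: S(0,0) = 10.2200
  k=1: S(1,0) = 12.7349; S(1,1) = 8.2017
  k=2: S(2,0) = 15.8687; S(2,1) = 10.2200; S(2,2) = 6.5821
Terminal payoffs V(N, i) = max(K - S_T, 0):
  V(2,0) = 0.000000; V(2,1) = 0.460000; V(2,2) = 4.097948
Backward induction: V(k, i) = exp(-r*dt) * [p * V(k+1, i) + (1-p) * V(k+1, i+1)].
  V(1,0) = exp(-r*dt) * [p*0.000000 + (1-p)*0.460000] = 0.253151
  V(1,1) = exp(-r*dt) * [p*0.460000 + (1-p)*4.097948] = 2.459775
  V(0,0) = exp(-r*dt) * [p*0.253151 + (1-p)*2.459775] = 1.466258


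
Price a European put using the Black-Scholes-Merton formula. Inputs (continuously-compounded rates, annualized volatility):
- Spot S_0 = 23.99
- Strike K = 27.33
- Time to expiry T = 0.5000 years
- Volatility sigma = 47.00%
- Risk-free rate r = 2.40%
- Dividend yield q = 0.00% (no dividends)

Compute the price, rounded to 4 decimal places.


Answer: Price = 5.0809

Derivation:
d1 = (ln(S/K) + (r - q + 0.5*sigma^2) * T) / (sigma * sqrt(T)) = -0.18993467
d2 = d1 - sigma * sqrt(T) = -0.52227486
exp(-rT) = 0.98807171; exp(-qT) = 1.00000000
P = K * exp(-rT) * N(-d2) - S_0 * exp(-qT) * N(-d1)
N(-d1) = 0.57531984; N(-d2) = 0.69926051
P = 27.3300 * 0.98807171 * 0.69926051 - 23.9900 * 1.00000000 * 0.57531984 = 5.0809


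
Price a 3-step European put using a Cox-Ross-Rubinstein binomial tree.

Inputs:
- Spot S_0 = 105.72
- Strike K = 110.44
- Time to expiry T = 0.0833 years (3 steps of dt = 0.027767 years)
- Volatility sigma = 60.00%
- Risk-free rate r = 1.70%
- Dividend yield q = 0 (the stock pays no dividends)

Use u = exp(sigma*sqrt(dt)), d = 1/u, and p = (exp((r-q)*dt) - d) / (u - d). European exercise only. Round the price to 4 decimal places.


Answer: Price = V(0,0) = 10.3505

Derivation:
dt = T/N = 0.027767
u = exp(sigma*sqrt(dt)) = 1.105149; d = 1/u = 0.904856
p = (exp((r-q)*dt) - d) / (u - d) = 0.477383
Discount per step: exp(-r*dt) = 0.999528
Stock lattice S(k, i) with i counting down-moves:
  k=0: S(0,0) = 105.7200
  k=1: S(1,0) = 116.8363; S(1,1) = 95.6613
  k=2: S(2,0) = 129.1215; S(2,1) = 105.7200; S(2,2) = 86.5597
  k=3: S(3,0) = 142.6985; S(3,1) = 116.8363; S(3,2) = 95.6613; S(3,3) = 78.3240
Terminal payoffs V(N, i) = max(K - S_T, 0):
  V(3,0) = 0.000000; V(3,1) = 0.000000; V(3,2) = 14.778675; V(3,3) = 32.115998
Backward induction: V(k, i) = exp(-r*dt) * [p * V(k+1, i) + (1-p) * V(k+1, i+1)].
  V(2,0) = exp(-r*dt) * [p*0.000000 + (1-p)*0.000000] = 0.000000
  V(2,1) = exp(-r*dt) * [p*0.000000 + (1-p)*14.778675] = 7.719941
  V(2,2) = exp(-r*dt) * [p*14.778675 + (1-p)*32.115998] = 23.828203
  V(1,0) = exp(-r*dt) * [p*0.000000 + (1-p)*7.719941] = 4.032668
  V(1,1) = exp(-r*dt) * [p*7.719941 + (1-p)*23.828203] = 16.130775
  V(0,0) = exp(-r*dt) * [p*4.032668 + (1-p)*16.130775] = 10.350457


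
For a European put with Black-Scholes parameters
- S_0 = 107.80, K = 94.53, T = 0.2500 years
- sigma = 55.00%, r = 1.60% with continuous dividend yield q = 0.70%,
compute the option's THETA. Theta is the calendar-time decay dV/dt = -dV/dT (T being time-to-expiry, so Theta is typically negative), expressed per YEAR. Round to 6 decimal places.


d1 = 0.6233560510; d2 = 0.3483560510
phi(d1) = 0.3284978729; exp(-qT) = 0.9982515304; exp(-rT) = 0.9960079893
Theta = -S*exp(-qT)*phi(d1)*sigma/(2*sqrt(T)) + r*K*exp(-rT)*N(-d2) - q*S*exp(-qT)*N(-d1)
N(-d1) = 0.2665252859; N(-d2) = 0.3637864020; sqrt(T) = 0.5000000000
Term 1 = -107.8000 * 0.9982515304 * 0.3284978729 * 0.5500 / (2 * 0.5000000000) = -19.4425845732
Term 2 = 0.0160 * 94.5300 * 0.9960079893 * 0.3637864020 = 0.5480231745
Term 3 = -0.0070 * 107.8000 * 0.9982515304 * 0.2665252859 = -0.2007683286
Theta = -19.4425845732 + (0.5480231745) + (-0.2007683286) = -19.095330

Answer: Theta = -19.095330


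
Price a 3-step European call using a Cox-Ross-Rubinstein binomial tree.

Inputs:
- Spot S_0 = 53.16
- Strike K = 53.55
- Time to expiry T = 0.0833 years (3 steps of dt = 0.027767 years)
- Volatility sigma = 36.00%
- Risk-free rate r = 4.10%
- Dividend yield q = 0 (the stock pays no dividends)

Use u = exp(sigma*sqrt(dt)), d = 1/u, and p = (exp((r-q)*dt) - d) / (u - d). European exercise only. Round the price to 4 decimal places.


dt = T/N = 0.027767
u = exp(sigma*sqrt(dt)) = 1.061824; d = 1/u = 0.941776
p = (exp((r-q)*dt) - d) / (u - d) = 0.494496
Discount per step: exp(-r*dt) = 0.998862
Stock lattice S(k, i) with i counting down-moves:
  k=0: S(0,0) = 53.1600
  k=1: S(1,0) = 56.4466; S(1,1) = 50.0648
  k=2: S(2,0) = 59.9363; S(2,1) = 53.1600; S(2,2) = 47.1498
  k=3: S(3,0) = 63.6418; S(3,1) = 56.4466; S(3,2) = 50.0648; S(3,3) = 44.4046
Terminal payoffs V(N, i) = max(S_T - K, 0):
  V(3,0) = 10.091784; V(3,1) = 2.896553; V(3,2) = 0.000000; V(3,3) = 0.000000
Backward induction: V(k, i) = exp(-r*dt) * [p * V(k+1, i) + (1-p) * V(k+1, i+1)].
  V(2,0) = exp(-r*dt) * [p*10.091784 + (1-p)*2.896553] = 6.447222
  V(2,1) = exp(-r*dt) * [p*2.896553 + (1-p)*0.000000] = 1.430705
  V(2,2) = exp(-r*dt) * [p*0.000000 + (1-p)*0.000000] = 0.000000
  V(1,0) = exp(-r*dt) * [p*6.447222 + (1-p)*1.430705] = 3.906903
  V(1,1) = exp(-r*dt) * [p*1.430705 + (1-p)*0.000000] = 0.706673
  V(0,0) = exp(-r*dt) * [p*3.906903 + (1-p)*0.706673] = 2.286569

Answer: Price = V(0,0) = 2.2866


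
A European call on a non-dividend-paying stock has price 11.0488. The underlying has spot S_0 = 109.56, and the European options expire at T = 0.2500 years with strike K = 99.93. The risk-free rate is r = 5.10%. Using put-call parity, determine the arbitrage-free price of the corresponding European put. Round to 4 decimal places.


Answer: Put price = 0.1528

Derivation:
Put-call parity: C - P = S_0 * exp(-qT) - K * exp(-rT).
S_0 * exp(-qT) = 109.5600 * 1.00000000 = 109.56000000
K * exp(-rT) = 99.9300 * 0.98733094 = 98.66398052
P = C - S*exp(-qT) + K*exp(-rT)
P = 11.0488 - 109.56000000 + 98.66398052 = 0.1528


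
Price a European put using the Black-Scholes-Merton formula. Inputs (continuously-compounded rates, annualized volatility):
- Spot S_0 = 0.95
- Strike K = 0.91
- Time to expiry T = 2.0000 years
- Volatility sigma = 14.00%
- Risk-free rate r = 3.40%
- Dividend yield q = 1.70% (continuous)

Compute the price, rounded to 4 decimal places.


d1 = (ln(S/K) + (r - q + 0.5*sigma^2) * T) / (sigma * sqrt(T)) = 0.48799149
d2 = d1 - sigma * sqrt(T) = 0.29000159
exp(-rT) = 0.93426047; exp(-qT) = 0.96657150
P = K * exp(-rT) * N(-d2) - S_0 * exp(-qT) * N(-d1)
N(-d1) = 0.31277794; N(-d2) = 0.38590751
P = 0.9100 * 0.93426047 * 0.38590751 - 0.9500 * 0.96657150 * 0.31277794 = 0.0409

Answer: Price = 0.0409


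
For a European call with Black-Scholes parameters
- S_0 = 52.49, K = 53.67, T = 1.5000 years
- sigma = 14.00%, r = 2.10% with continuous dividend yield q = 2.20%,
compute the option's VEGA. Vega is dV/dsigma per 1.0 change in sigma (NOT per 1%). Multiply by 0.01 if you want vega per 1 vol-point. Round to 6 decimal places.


d1 = -0.0526728414; d2 = -0.2241371234
phi(d1) = 0.3983892457; exp(-qT) = 0.9675385596; exp(-rT) = 0.9689909565
Vega = S * exp(-qT) * phi(d1) * sqrt(T) = 52.4900 * 0.9675385596 * 0.3983892457 * 1.2247448714 = 24.779817

Answer: Vega = 24.779817


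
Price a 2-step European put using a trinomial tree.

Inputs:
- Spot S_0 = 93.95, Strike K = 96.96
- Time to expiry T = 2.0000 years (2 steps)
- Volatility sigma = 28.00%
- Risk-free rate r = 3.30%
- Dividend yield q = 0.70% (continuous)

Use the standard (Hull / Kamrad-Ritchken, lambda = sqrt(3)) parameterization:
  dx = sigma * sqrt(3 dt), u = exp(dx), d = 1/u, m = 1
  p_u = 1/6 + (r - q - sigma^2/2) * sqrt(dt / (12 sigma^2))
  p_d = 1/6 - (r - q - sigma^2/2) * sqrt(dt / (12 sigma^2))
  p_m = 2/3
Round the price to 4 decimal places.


Answer: Price = V(0,0) = 12.0753

Derivation:
dt = T/N = 1.000000; dx = sigma*sqrt(3*dt) = 0.484974
u = exp(dx) = 1.624133; d = 1/u = 0.615713
p_u = 0.153058, p_m = 0.666667, p_d = 0.180276
Discount per step: exp(-r*dt) = 0.967539
Stock lattice S(k, j) with j the centered position index:
  k=0: S(0,+0) = 93.9500
  k=1: S(1,-1) = 57.8462; S(1,+0) = 93.9500; S(1,+1) = 152.5873
  k=2: S(2,-2) = 35.6167; S(2,-1) = 57.8462; S(2,+0) = 93.9500; S(2,+1) = 152.5873; S(2,+2) = 247.8221
Terminal payoffs V(N, j) = max(K - S_T, 0):
  V(2,-2) = 61.343313; V(2,-1) = 39.113757; V(2,+0) = 3.010000; V(2,+1) = 0.000000; V(2,+2) = 0.000000
Backward induction: V(k, j) = exp(-r*dt) * [p_u * V(k+1, j+1) + p_m * V(k+1, j) + p_d * V(k+1, j-1)]
  V(1,-1) = exp(-r*dt) * [p_u*3.010000 + p_m*39.113757 + p_d*61.343313] = 36.374851
  V(1,+0) = exp(-r*dt) * [p_u*0.000000 + p_m*3.010000 + p_d*39.113757] = 8.763891
  V(1,+1) = exp(-r*dt) * [p_u*0.000000 + p_m*0.000000 + p_d*3.010000] = 0.525015
  V(0,+0) = exp(-r*dt) * [p_u*0.525015 + p_m*8.763891 + p_d*36.374851] = 12.075318


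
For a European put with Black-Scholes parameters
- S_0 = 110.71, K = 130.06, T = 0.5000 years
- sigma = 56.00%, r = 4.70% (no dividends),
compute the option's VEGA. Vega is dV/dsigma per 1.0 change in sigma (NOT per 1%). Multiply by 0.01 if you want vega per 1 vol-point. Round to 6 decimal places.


Answer: Vega = 30.883851

Derivation:
d1 = -0.1494563939; d2 = -0.5454361913
phi(d1) = 0.3945114401; exp(-qT) = 1.0000000000; exp(-rT) = 0.9767739747
Vega = S * exp(-qT) * phi(d1) * sqrt(T) = 110.7100 * 1.0000000000 * 0.3945114401 * 0.7071067812 = 30.883851


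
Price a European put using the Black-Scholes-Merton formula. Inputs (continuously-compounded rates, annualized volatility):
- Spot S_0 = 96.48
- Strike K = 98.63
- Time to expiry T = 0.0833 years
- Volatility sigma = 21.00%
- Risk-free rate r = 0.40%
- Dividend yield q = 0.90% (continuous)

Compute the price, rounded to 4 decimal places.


d1 = (ln(S/K) + (r - q + 0.5*sigma^2) * T) / (sigma * sqrt(T)) = -0.34020121
d2 = d1 - sigma * sqrt(T) = -0.40081086
exp(-rT) = 0.99966686; exp(-qT) = 0.99925058
P = K * exp(-rT) * N(-d2) - S_0 * exp(-qT) * N(-d1)
N(-d1) = 0.63314750; N(-d2) = 0.65572031
P = 98.6300 * 0.99966686 * 0.65572031 - 96.4800 * 0.99925058 * 0.63314750 = 3.6119

Answer: Price = 3.6119


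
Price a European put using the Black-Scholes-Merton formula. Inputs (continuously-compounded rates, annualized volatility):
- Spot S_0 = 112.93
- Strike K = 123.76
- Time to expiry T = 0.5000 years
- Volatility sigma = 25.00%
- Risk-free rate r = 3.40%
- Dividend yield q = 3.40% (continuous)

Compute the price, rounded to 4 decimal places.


Answer: Price = 14.5904

Derivation:
d1 = (ln(S/K) + (r - q + 0.5*sigma^2) * T) / (sigma * sqrt(T)) = -0.42964401
d2 = d1 - sigma * sqrt(T) = -0.60642071
exp(-rT) = 0.98314368; exp(-qT) = 0.98314368
P = K * exp(-rT) * N(-d2) - S_0 * exp(-qT) * N(-d1)
N(-d1) = 0.66627269; N(-d2) = 0.72788229
P = 123.7600 * 0.98314368 * 0.72788229 - 112.9300 * 0.98314368 * 0.66627269 = 14.5904


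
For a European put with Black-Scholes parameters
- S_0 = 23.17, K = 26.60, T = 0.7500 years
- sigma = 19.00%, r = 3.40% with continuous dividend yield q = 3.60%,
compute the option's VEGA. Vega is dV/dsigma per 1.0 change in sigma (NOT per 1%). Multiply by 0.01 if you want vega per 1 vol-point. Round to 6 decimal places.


d1 = -0.7658422319; d2 = -0.9303870586
phi(d1) = 0.2975432474; exp(-qT) = 0.9733612415; exp(-rT) = 0.9748223790
Vega = S * exp(-qT) * phi(d1) * sqrt(T) = 23.1700 * 0.9733612415 * 0.2975432474 * 0.8660254038 = 5.811401

Answer: Vega = 5.811401


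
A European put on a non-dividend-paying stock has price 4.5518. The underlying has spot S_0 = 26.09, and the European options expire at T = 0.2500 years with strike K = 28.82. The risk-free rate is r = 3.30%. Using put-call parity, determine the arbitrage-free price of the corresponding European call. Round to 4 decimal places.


Answer: Call price = 2.0586

Derivation:
Put-call parity: C - P = S_0 * exp(-qT) - K * exp(-rT).
S_0 * exp(-qT) = 26.0900 * 1.00000000 = 26.09000000
K * exp(-rT) = 28.8200 * 0.99178394 = 28.58321309
C = P + S*exp(-qT) - K*exp(-rT)
C = 4.5518 + 26.09000000 - 28.58321309 = 2.0586


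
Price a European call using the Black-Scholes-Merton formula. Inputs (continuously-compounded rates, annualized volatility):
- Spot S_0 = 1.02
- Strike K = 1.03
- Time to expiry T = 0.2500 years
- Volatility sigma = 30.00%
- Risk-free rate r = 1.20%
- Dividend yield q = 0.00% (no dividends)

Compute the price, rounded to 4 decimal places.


d1 = (ln(S/K) + (r - q + 0.5*sigma^2) * T) / (sigma * sqrt(T)) = 0.02995883
d2 = d1 - sigma * sqrt(T) = -0.12004117
exp(-rT) = 0.99700450; exp(-qT) = 1.00000000
C = S_0 * exp(-qT) * N(d1) - K * exp(-rT) * N(d2)
N(d1) = 0.51195006; N(d2) = 0.45222527
C = 1.0200 * 1.00000000 * 0.51195006 - 1.0300 * 0.99700450 * 0.45222527 = 0.0578

Answer: Price = 0.0578


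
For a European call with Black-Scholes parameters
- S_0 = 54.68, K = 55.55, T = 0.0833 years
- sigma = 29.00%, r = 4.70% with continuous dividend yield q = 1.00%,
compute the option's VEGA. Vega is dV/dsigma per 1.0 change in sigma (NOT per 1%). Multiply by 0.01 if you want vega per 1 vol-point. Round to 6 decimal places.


Answer: Vega = 6.252812

Derivation:
d1 = -0.1099252604; d2 = -0.1936243046
phi(d1) = 0.3965392250; exp(-qT) = 0.9991673468; exp(-rT) = 0.9960925540
Vega = S * exp(-qT) * phi(d1) * sqrt(T) = 54.6800 * 0.9991673468 * 0.3965392250 * 0.2886173938 = 6.252812


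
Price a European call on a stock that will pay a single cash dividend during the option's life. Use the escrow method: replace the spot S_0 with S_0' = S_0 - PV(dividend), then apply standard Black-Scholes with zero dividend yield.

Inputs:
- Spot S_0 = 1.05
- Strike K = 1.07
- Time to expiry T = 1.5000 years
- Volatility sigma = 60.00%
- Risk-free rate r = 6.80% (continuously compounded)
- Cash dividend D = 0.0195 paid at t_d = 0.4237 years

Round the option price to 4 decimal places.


PV(D) = D * exp(-r * t_d) = 0.0195 * 0.97159950 = 0.01894619
S_0' = S_0 - PV(D) = 1.0500 - 0.01894619 = 1.03105381
d1 = (ln(S_0'/K) + (r + sigma^2/2)*T) / (sigma*sqrt(T)) = 0.45577213
d2 = d1 - sigma*sqrt(T) = -0.27907479
exp(-rT) = 0.90302955
N(d1) = 0.67572308; N(d2) = 0.39009371
C = S_0' * N(d1) - K * exp(-rT) * N(d2) = 1.03105381 * 0.67572308 - 1.0700 * 0.90302955 * 0.39009371 = 0.3198

Answer: Price = 0.3198


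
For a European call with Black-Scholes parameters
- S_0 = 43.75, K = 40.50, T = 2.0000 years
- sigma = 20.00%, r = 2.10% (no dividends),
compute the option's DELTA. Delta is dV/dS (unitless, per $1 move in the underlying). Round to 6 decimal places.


Answer: Delta = 0.713221

Derivation:
d1 = 0.5628203651; d2 = 0.2799776526
phi(d1) = 0.3405062103; exp(-qT) = 1.0000000000; exp(-rT) = 0.9588697806
N(d1) = 0.7132213943
Delta = exp(-qT) * N(d1) = 1.0000000000 * 0.7132213943 = 0.713221


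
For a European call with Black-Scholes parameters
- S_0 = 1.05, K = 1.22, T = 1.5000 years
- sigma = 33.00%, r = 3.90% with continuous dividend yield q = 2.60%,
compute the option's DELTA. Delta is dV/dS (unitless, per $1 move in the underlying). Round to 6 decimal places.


Answer: Delta = 0.434580

Derivation:
d1 = -0.1209545530; d2 = -0.5251203605
phi(d1) = 0.3960346644; exp(-qT) = 0.9617507091; exp(-rT) = 0.9431782404
N(d1) = 0.4518635162
Delta = exp(-qT) * N(d1) = 0.9617507091 * 0.4518635162 = 0.434580


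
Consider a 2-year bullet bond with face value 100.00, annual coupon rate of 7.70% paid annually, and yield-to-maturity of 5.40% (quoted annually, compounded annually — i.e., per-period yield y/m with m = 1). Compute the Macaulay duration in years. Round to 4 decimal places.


Coupon per period c = face * coupon_rate / m = 7.700000
Periods per year m = 1; per-period yield y/m = 0.054000
Number of cashflows N = 2
Cashflows (t years, CF_t, discount factor 1/(1+y/m)^(m*t), PV):
  t = 1.0000: CF_t = 7.700000, DF = 0.948767, PV = 7.305503
  t = 2.0000: CF_t = 107.700000, DF = 0.900158, PV = 96.947024
Price P = sum_t PV_t = 104.252527
Macaulay numerator sum_t t * PV_t:
  t * PV_t at t = 1.0000: 7.305503
  t * PV_t at t = 2.0000: 193.894048
Macaulay duration D = (sum_t t * PV_t) / P = 201.199551 / 104.252527 = 1.929925

Answer: Macaulay duration = 1.9299 years


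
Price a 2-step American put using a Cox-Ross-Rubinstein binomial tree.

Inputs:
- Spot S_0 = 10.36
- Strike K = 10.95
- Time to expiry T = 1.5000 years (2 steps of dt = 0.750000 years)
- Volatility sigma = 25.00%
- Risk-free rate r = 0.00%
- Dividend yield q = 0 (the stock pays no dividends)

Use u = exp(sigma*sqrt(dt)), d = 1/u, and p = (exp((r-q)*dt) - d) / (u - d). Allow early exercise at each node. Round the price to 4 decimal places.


Answer: Price = V(0,0) = 1.5897

Derivation:
dt = T/N = 0.750000
u = exp(sigma*sqrt(dt)) = 1.241731; d = 1/u = 0.805327
p = (exp((r-q)*dt) - d) / (u - d) = 0.446084
Discount per step: exp(-r*dt) = 1.000000
Stock lattice S(k, i) with i counting down-moves:
  k=0: S(0,0) = 10.3600
  k=1: S(1,0) = 12.8643; S(1,1) = 8.3432
  k=2: S(2,0) = 15.9740; S(2,1) = 10.3600; S(2,2) = 6.7190
Terminal payoffs V(N, i) = max(K - S_T, 0):
  V(2,0) = 0.000000; V(2,1) = 0.590000; V(2,2) = 4.230999
Backward induction: V(k, i) = exp(-r*dt) * [p * V(k+1, i) + (1-p) * V(k+1, i+1)]; then take max(V_cont, immediate exercise) for American.
  V(1,0) = exp(-r*dt) * [p*0.000000 + (1-p)*0.590000] = 0.326811; exercise = 0.000000; V(1,0) = max -> 0.326811
  V(1,1) = exp(-r*dt) * [p*0.590000 + (1-p)*4.230999] = 2.606808; exercise = 2.606808; V(1,1) = max -> 2.606808
  V(0,0) = exp(-r*dt) * [p*0.326811 + (1-p)*2.606808] = 1.589738; exercise = 0.590000; V(0,0) = max -> 1.589738


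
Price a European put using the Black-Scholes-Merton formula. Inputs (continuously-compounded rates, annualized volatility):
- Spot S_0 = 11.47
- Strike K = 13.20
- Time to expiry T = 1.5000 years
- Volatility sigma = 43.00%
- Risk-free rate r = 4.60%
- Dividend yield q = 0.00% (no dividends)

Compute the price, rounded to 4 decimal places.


Answer: Price = 2.9177

Derivation:
d1 = (ln(S/K) + (r - q + 0.5*sigma^2) * T) / (sigma * sqrt(T)) = 0.12758823
d2 = d1 - sigma * sqrt(T) = -0.39905207
exp(-rT) = 0.93332668; exp(-qT) = 1.00000000
P = K * exp(-rT) * N(-d2) - S_0 * exp(-qT) * N(-d1)
N(-d1) = 0.44923742; N(-d2) = 0.65507258
P = 13.2000 * 0.93332668 * 0.65507258 - 11.4700 * 1.00000000 * 0.44923742 = 2.9177


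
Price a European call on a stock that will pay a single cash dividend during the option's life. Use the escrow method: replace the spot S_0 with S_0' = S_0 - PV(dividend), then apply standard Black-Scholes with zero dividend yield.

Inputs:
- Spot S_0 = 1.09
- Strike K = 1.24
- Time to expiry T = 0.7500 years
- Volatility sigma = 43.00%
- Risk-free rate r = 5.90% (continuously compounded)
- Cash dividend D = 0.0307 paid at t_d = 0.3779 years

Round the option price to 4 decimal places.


PV(D) = D * exp(-r * t_d) = 0.0307 * 0.97795062 = 0.03002308
S_0' = S_0 - PV(D) = 1.0900 - 0.03002308 = 1.05997692
d1 = (ln(S_0'/K) + (r + sigma^2/2)*T) / (sigma*sqrt(T)) = -0.11621322
d2 = d1 - sigma*sqrt(T) = -0.48860415
exp(-rT) = 0.95671475
N(d1) = 0.45374178; N(d2) = 0.31256099
C = S_0' * N(d1) - K * exp(-rT) * N(d2) = 1.05997692 * 0.45374178 - 1.2400 * 0.95671475 * 0.31256099 = 0.1102

Answer: Price = 0.1102


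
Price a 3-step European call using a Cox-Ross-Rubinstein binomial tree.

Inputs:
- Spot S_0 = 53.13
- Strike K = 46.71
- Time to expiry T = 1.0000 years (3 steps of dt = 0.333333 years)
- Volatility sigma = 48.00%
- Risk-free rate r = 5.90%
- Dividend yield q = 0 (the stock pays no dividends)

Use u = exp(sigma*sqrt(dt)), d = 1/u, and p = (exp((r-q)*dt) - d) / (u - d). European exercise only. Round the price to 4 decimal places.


Answer: Price = V(0,0) = 14.8881

Derivation:
dt = T/N = 0.333333
u = exp(sigma*sqrt(dt)) = 1.319335; d = 1/u = 0.757957
p = (exp((r-q)*dt) - d) / (u - d) = 0.466538
Discount per step: exp(-r*dt) = 0.980525
Stock lattice S(k, i) with i counting down-moves:
  k=0: S(0,0) = 53.1300
  k=1: S(1,0) = 70.0963; S(1,1) = 40.2703
  k=2: S(2,0) = 92.4805; S(2,1) = 53.1300; S(2,2) = 30.5232
  k=3: S(3,0) = 122.0128; S(3,1) = 70.0963; S(3,2) = 40.2703; S(3,3) = 23.1352
Terminal payoffs V(N, i) = max(S_T - K, 0):
  V(3,0) = 75.302821; V(3,1) = 23.386290; V(3,2) = 0.000000; V(3,3) = 0.000000
Backward induction: V(k, i) = exp(-r*dt) * [p * V(k+1, i) + (1-p) * V(k+1, i+1)].
  V(2,0) = exp(-r*dt) * [p*75.302821 + (1-p)*23.386290] = 46.680173
  V(2,1) = exp(-r*dt) * [p*23.386290 + (1-p)*0.000000] = 10.698105
  V(2,2) = exp(-r*dt) * [p*0.000000 + (1-p)*0.000000] = 0.000000
  V(1,0) = exp(-r*dt) * [p*46.680173 + (1-p)*10.698105] = 26.949833
  V(1,1) = exp(-r*dt) * [p*10.698105 + (1-p)*0.000000] = 4.893869
  V(0,0) = exp(-r*dt) * [p*26.949833 + (1-p)*4.893869] = 14.888108
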